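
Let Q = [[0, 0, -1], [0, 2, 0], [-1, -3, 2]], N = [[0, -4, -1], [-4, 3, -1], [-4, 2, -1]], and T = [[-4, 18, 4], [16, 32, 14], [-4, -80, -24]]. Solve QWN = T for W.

Left-multiply by Q⁻¹ and right-multiply by N⁻¹: W = Q⁻¹TN⁻¹.
Q has determinant -2; Q⁻¹ = [[-2, -3/2, -1], [0, 1/2, 0], [-1, 0, 0]].
N has determinant -4; N⁻¹ = [[1/4, 3/2, -7/4], [0, 1, -1], [-1, -4, 4]].
Q⁻¹T = [[-12, -4, -5], [8, 16, 7], [4, -18, -4]].
W = (Q⁻¹T)N⁻¹ = [[2, -2, 5], [-5, 0, -2], [5, 4, -5]].

W = [[2, -2, 5], [-5, 0, -2], [5, 4, -5]]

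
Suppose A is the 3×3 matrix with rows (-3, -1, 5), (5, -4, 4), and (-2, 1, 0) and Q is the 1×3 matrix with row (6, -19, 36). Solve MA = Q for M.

A is on the right of M, so right-multiply by A⁻¹: M = QA⁻¹.
det A = 5, so A⁻¹ = [[-4/5, 1, 16/5], [-8/5, 2, 37/5], [-3/5, 1, 17/5]].
M = QA⁻¹ = [[6, -19, 36]] · [[-4/5, 1, 16/5], [-8/5, 2, 37/5], [-3/5, 1, 17/5]] = [[4, 4, 1]].

M = [[4, 4, 1]]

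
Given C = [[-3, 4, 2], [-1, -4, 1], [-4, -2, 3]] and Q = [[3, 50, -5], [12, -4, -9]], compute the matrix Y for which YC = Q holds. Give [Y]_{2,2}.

-5

Right-multiplying both sides by C⁻¹ gives Y = QC⁻¹.
C has determinant -2; C⁻¹ = [[5, 8, -6], [1/2, 1/2, -1/2], [7, 11, -8]].
Y = QC⁻¹ = [[3, 50, -5], [12, -4, -9]] · [[5, 8, -6], [1/2, 1/2, -1/2], [7, 11, -8]] = [[5, -6, -3], [-5, -5, 2]].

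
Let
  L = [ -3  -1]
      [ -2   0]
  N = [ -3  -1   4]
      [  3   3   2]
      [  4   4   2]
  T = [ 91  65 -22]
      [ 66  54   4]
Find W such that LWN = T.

Isolating W: multiply by L⁻¹ from the left and N⁻¹ from the right, so W = L⁻¹TN⁻¹.
det L = -2; the adjugate gives L⁻¹ = [[0, -1/2], [-1, 3/2]].
det N = 4; the adjugate gives N⁻¹ = [[-1/2, 9/2, -7/2], [1/2, -11/2, 9/2], [0, 2, -3/2]].
L⁻¹T = [[-33, -27, -2], [8, 16, 28]].
W = (L⁻¹T)N⁻¹ = [[3, -4, -3], [4, 4, 2]].

W = [[3, -4, -3], [4, 4, 2]]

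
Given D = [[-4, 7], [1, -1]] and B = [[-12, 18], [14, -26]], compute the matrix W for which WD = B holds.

W = [[2, -4], [-4, -2]]

Since D sits to the right of W, W = BD⁻¹.
D has determinant -3; D⁻¹ = [[1/3, 7/3], [1/3, 4/3]].
W = BD⁻¹ = [[-12, 18], [14, -26]] · [[1/3, 7/3], [1/3, 4/3]] = [[2, -4], [-4, -2]].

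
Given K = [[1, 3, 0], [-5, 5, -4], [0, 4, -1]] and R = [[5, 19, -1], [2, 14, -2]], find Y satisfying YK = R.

Y = [[5, 0, 1], [2, 0, 2]]

Since K sits to the right of Y, Y = RK⁻¹.
det K = -4; the adjugate gives K⁻¹ = [[-11/4, -3/4, 3], [5/4, 1/4, -1], [5, 1, -5]].
Y = RK⁻¹ = [[5, 19, -1], [2, 14, -2]] · [[-11/4, -3/4, 3], [5/4, 1/4, -1], [5, 1, -5]] = [[5, 0, 1], [2, 0, 2]].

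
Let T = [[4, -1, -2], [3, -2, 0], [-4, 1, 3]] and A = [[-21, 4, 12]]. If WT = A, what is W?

W = [[-6, 1, 0]]

Right-multiplying both sides by T⁻¹ gives W = AT⁻¹.
det T = -5, so T⁻¹ = [[6/5, -1/5, 4/5], [9/5, -4/5, 6/5], [1, 0, 1]].
W = AT⁻¹ = [[-21, 4, 12]] · [[6/5, -1/5, 4/5], [9/5, -4/5, 6/5], [1, 0, 1]] = [[-6, 1, 0]].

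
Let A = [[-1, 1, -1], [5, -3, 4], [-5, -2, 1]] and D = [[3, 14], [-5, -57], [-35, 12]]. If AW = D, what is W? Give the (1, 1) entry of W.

Left-multiplying both sides by A⁻¹ gives W = A⁻¹D.
A has determinant -5; A⁻¹ = [[-1, -1/5, -1/5], [5, 6/5, 1/5], [5, 7/5, 2/5]].
W = A⁻¹D = [[-1, -1/5, -1/5], [5, 6/5, 1/5], [5, 7/5, 2/5]] · [[3, 14], [-5, -57], [-35, 12]] = [[5, -5], [2, 4], [-6, -5]].

5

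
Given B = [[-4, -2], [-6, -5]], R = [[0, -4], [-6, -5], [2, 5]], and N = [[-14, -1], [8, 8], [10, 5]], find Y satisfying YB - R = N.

Y = [[5, -1], [1, -1], [0, -2]]

YB = N + R = [[-14, -5], [2, 3], [12, 10]].
Since B sits to the right of Y, Y = (N + R)B⁻¹.
det B = 8; the adjugate gives B⁻¹ = [[-5/8, 1/4], [3/4, -1/2]].
Y = (N + R)B⁻¹ = [[5, -1], [1, -1], [0, -2]].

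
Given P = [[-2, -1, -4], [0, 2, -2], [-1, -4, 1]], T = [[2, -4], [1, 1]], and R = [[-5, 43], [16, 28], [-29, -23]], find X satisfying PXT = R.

X = P⁻¹RT⁻¹ (apply P⁻¹ on the left and T⁻¹ on the right).
P has determinant 2; P⁻¹ = [[-3, 17/2, 5], [1, -3, -2], [1, -7/2, -2]].
det T = 6, so T⁻¹ = [[1/6, 2/3], [-1/6, 1/3]].
P⁻¹R = [[6, -6], [5, 5], [-3, -9]].
X = (P⁻¹R)T⁻¹ = [[2, 2], [0, 5], [1, -5]].

X = [[2, 2], [0, 5], [1, -5]]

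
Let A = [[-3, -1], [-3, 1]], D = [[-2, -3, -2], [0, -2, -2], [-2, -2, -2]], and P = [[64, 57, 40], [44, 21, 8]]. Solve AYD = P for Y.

Y = [[5, -5, 4], [2, 3, 3]]

Left-multiply by A⁻¹ and right-multiply by D⁻¹: Y = A⁻¹PD⁻¹.
A has determinant -6; A⁻¹ = [[-1/6, -1/6], [-1/2, 1/2]].
D has determinant -4; D⁻¹ = [[0, 1/2, -1/2], [-1, 0, 1], [1, -1/2, -1]].
A⁻¹P = [[-18, -13, -8], [-10, -18, -16]].
Y = (A⁻¹P)D⁻¹ = [[5, -5, 4], [2, 3, 3]].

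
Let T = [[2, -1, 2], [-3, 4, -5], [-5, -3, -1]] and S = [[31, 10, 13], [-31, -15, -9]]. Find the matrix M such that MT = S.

M = [[-4, -3, -6], [1, 1, 6]]

T is on the right of M, so right-multiply by T⁻¹: M = ST⁻¹.
T has determinant -2; T⁻¹ = [[19/2, 7/2, 3/2], [-11, -4, -2], [-29/2, -11/2, -5/2]].
M = ST⁻¹ = [[31, 10, 13], [-31, -15, -9]] · [[19/2, 7/2, 3/2], [-11, -4, -2], [-29/2, -11/2, -5/2]] = [[-4, -3, -6], [1, 1, 6]].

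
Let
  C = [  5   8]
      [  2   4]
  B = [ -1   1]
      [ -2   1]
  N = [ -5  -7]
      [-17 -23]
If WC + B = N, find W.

WC = N − B = [[-4, -8], [-15, -24]].
Since C sits to the right of W, W = (N − B)C⁻¹.
det C = 4; the adjugate gives C⁻¹ = [[1, -2], [-1/2, 5/4]].
W = (N − B)C⁻¹ = [[0, -2], [-3, 0]].

W = [[0, -2], [-3, 0]]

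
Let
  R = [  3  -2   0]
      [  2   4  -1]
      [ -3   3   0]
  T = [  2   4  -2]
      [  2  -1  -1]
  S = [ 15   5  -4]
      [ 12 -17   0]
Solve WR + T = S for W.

W = [[2, 2, -1], [0, -1, -4]]

WR = S − T = [[13, 1, -2], [10, -16, 1]].
R is on the right of W, so right-multiply by R⁻¹: W = (S − T)R⁻¹.
det R = 3, so R⁻¹ = [[1, 0, 2/3], [1, 0, 1], [6, -1, 16/3]].
W = (S − T)R⁻¹ = [[2, 2, -1], [0, -1, -4]].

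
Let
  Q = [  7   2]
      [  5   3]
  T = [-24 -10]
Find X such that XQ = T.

X = [[-2, -2]]

Q is on the right of X, so right-multiply by Q⁻¹: X = TQ⁻¹.
det Q = 11; the adjugate gives Q⁻¹ = [[3/11, -2/11], [-5/11, 7/11]].
X = TQ⁻¹ = [[-24, -10]] · [[3/11, -2/11], [-5/11, 7/11]] = [[-2, -2]].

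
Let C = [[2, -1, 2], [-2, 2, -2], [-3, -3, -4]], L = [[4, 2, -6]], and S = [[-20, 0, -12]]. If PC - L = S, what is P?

PC = S + L = [[-16, 2, -18]].
Right-multiplying both sides by C⁻¹ gives P = (S + L)C⁻¹.
det C = -2; the adjugate gives C⁻¹ = [[7, 5, 1], [1, 1, 0], [-6, -9/2, -1]].
P = (S + L)C⁻¹ = [[-2, 3, 2]].

P = [[-2, 3, 2]]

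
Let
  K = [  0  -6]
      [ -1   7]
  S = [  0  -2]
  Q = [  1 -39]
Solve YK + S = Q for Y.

Y = [[5, -1]]

YK = Q − S = [[1, -37]].
K is on the right of Y, so right-multiply by K⁻¹: Y = (Q − S)K⁻¹.
det K = -6, so K⁻¹ = [[-7/6, -1], [-1/6, 0]].
Y = (Q − S)K⁻¹ = [[5, -1]].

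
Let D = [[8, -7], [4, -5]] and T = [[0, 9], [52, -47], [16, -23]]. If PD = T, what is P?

P = [[3, -6], [6, 1], [-1, 6]]

Since D sits to the right of P, P = TD⁻¹.
D has determinant -12; D⁻¹ = [[5/12, -7/12], [1/3, -2/3]].
P = TD⁻¹ = [[0, 9], [52, -47], [16, -23]] · [[5/12, -7/12], [1/3, -2/3]] = [[3, -6], [6, 1], [-1, 6]].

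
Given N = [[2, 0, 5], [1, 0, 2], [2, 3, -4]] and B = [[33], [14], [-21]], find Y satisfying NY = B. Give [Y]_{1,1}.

Since N multiplies Y on the left, Y = N⁻¹B.
det N = 3; the adjugate gives N⁻¹ = [[-2, 5, 0], [8/3, -6, 1/3], [1, -2, 0]].
Y = N⁻¹B = [[-2, 5, 0], [8/3, -6, 1/3], [1, -2, 0]] · [[33], [14], [-21]] = [[4], [-3], [5]].

4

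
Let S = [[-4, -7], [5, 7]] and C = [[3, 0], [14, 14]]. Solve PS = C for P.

P = [[3, 3], [4, 6]]

Since S sits to the right of P, P = CS⁻¹.
S has determinant 7; S⁻¹ = [[1, 1], [-5/7, -4/7]].
P = CS⁻¹ = [[3, 0], [14, 14]] · [[1, 1], [-5/7, -4/7]] = [[3, 3], [4, 6]].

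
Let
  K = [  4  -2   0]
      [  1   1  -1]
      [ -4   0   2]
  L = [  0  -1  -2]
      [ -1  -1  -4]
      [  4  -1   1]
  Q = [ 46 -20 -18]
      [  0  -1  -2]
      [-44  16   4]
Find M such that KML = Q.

M = [[-1, 3, 1], [0, 1, -5], [-2, 4, -4]]

Left-multiply by K⁻¹ and right-multiply by L⁻¹: M = K⁻¹QL⁻¹.
det K = 4, so K⁻¹ = [[1/2, 1, 1/2], [1/2, 2, 1], [1, 2, 3/2]].
det L = 5, so L⁻¹ = [[-1, 3/5, 2/5], [-3, 8/5, 2/5], [1, -4/5, -1/5]].
K⁻¹Q = [[1, -3, -9], [-21, 4, -9], [-20, 2, -16]].
M = (K⁻¹Q)L⁻¹ = [[-1, 3, 1], [0, 1, -5], [-2, 4, -4]].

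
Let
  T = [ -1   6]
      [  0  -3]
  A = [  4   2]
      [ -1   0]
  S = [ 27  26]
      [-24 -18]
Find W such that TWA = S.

W = T⁻¹SA⁻¹ (apply T⁻¹ on the left and A⁻¹ on the right).
det T = 3; the adjugate gives T⁻¹ = [[-1, -2], [0, -1/3]].
det A = 2; the adjugate gives A⁻¹ = [[0, -1], [1/2, 2]].
T⁻¹S = [[21, 10], [8, 6]].
W = (T⁻¹S)A⁻¹ = [[5, -1], [3, 4]].

W = [[5, -1], [3, 4]]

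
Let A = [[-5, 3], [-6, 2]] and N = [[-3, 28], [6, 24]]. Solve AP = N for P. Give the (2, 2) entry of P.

Since A multiplies P on the left, P = A⁻¹N.
A has determinant 8; A⁻¹ = [[1/4, -3/8], [3/4, -5/8]].
P = A⁻¹N = [[1/4, -3/8], [3/4, -5/8]] · [[-3, 28], [6, 24]] = [[-3, -2], [-6, 6]].

6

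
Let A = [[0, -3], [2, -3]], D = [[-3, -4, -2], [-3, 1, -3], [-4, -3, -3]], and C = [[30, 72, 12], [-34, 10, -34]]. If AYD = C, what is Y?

Y = [[4, 0, 5], [2, -4, 4]]

Left-multiply by A⁻¹ and right-multiply by D⁻¹: Y = A⁻¹CD⁻¹.
A has determinant 6; A⁻¹ = [[-1/2, 1/2], [-1/3, 0]].
det D = -2; the adjugate gives D⁻¹ = [[6, 3, -7], [-3/2, -1/2, 3/2], [-13/2, -7/2, 15/2]].
A⁻¹C = [[-32, -31, -23], [-10, -24, -4]].
Y = (A⁻¹C)D⁻¹ = [[4, 0, 5], [2, -4, 4]].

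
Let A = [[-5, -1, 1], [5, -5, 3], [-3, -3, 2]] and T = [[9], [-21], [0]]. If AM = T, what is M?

A is on the left of M, so left-multiply by A⁻¹: M = A⁻¹T.
A has determinant -6; A⁻¹ = [[1/6, 1/6, -1/3], [19/6, 7/6, -10/3], [5, 2, -5]].
M = A⁻¹T = [[1/6, 1/6, -1/3], [19/6, 7/6, -10/3], [5, 2, -5]] · [[9], [-21], [0]] = [[-2], [4], [3]].

M = [[-2], [4], [3]]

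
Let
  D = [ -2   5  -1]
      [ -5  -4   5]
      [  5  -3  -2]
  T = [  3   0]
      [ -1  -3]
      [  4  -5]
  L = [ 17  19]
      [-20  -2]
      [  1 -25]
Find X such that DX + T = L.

DX = L − T = [[14, 19], [-19, 1], [-3, -20]].
D is on the left of X, so left-multiply by D⁻¹: X = D⁻¹(L − T).
det D = -6; the adjugate gives D⁻¹ = [[-23/6, -13/6, -7/2], [-5/2, -3/2, -5/2], [-35/6, -19/6, -11/2]].
X = D⁻¹(L − T) = [[-2, -5], [1, 1], [-5, -4]].

X = [[-2, -5], [1, 1], [-5, -4]]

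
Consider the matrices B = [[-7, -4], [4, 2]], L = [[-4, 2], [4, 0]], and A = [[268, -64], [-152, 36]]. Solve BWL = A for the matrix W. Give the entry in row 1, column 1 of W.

4

Left-multiply by B⁻¹ and right-multiply by L⁻¹: W = B⁻¹AL⁻¹.
det B = 2; the adjugate gives B⁻¹ = [[1, 2], [-2, -7/2]].
det L = -8, so L⁻¹ = [[0, 1/4], [1/2, 1/2]].
B⁻¹A = [[-36, 8], [-4, 2]].
W = (B⁻¹A)L⁻¹ = [[4, -5], [1, 0]].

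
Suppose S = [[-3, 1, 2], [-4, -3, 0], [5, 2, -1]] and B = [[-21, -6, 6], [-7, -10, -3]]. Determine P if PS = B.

P = [[3, 3, 0], [-2, 2, -1]]

Since S sits to the right of P, P = BS⁻¹.
det S = 1; the adjugate gives S⁻¹ = [[3, 5, 6], [-4, -7, -8], [7, 11, 13]].
P = BS⁻¹ = [[-21, -6, 6], [-7, -10, -3]] · [[3, 5, 6], [-4, -7, -8], [7, 11, 13]] = [[3, 3, 0], [-2, 2, -1]].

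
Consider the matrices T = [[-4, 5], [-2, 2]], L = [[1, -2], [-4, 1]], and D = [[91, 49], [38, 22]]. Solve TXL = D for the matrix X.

X = [[4, 2], [-5, -5]]

Isolating X: multiply by T⁻¹ from the left and L⁻¹ from the right, so X = T⁻¹DL⁻¹.
det T = 2; the adjugate gives T⁻¹ = [[1, -5/2], [1, -2]].
det L = -7; the adjugate gives L⁻¹ = [[-1/7, -2/7], [-4/7, -1/7]].
T⁻¹D = [[-4, -6], [15, 5]].
X = (T⁻¹D)L⁻¹ = [[4, 2], [-5, -5]].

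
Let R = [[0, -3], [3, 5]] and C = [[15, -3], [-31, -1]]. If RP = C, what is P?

Left-multiplying both sides by R⁻¹ gives P = R⁻¹C.
det R = 9; the adjugate gives R⁻¹ = [[5/9, 1/3], [-1/3, 0]].
P = R⁻¹C = [[5/9, 1/3], [-1/3, 0]] · [[15, -3], [-31, -1]] = [[-2, -2], [-5, 1]].

P = [[-2, -2], [-5, 1]]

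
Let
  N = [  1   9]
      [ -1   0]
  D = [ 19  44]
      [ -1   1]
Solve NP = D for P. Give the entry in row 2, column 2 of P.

5

N is on the left of P, so left-multiply by N⁻¹: P = N⁻¹D.
det N = 9; the adjugate gives N⁻¹ = [[0, -1], [1/9, 1/9]].
P = N⁻¹D = [[0, -1], [1/9, 1/9]] · [[19, 44], [-1, 1]] = [[1, -1], [2, 5]].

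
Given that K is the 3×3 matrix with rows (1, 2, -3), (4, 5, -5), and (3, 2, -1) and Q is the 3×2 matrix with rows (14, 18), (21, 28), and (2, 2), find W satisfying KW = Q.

W = [[-1, -3], [0, 3], [-5, -5]]

Left-multiplying both sides by K⁻¹ gives W = K⁻¹Q.
det K = 4, so K⁻¹ = [[5/4, -1, 5/4], [-11/4, 2, -7/4], [-7/4, 1, -3/4]].
W = K⁻¹Q = [[5/4, -1, 5/4], [-11/4, 2, -7/4], [-7/4, 1, -3/4]] · [[14, 18], [21, 28], [2, 2]] = [[-1, -3], [0, 3], [-5, -5]].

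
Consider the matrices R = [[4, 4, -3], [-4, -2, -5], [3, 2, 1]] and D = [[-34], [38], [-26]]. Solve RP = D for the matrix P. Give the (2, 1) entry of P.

-6

Left-multiplying both sides by R⁻¹ gives P = R⁻¹D.
det R = -6; the adjugate gives R⁻¹ = [[-4/3, 5/3, 13/3], [11/6, -13/6, -16/3], [1/3, -2/3, -4/3]].
P = R⁻¹D = [[-4/3, 5/3, 13/3], [11/6, -13/6, -16/3], [1/3, -2/3, -4/3]] · [[-34], [38], [-26]] = [[-4], [-6], [-2]].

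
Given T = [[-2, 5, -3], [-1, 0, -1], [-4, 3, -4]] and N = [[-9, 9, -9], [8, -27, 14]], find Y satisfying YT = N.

Y = [[0, -3, 3], [-6, 0, 1]]

Since T sits to the right of Y, Y = NT⁻¹.
det T = 3; the adjugate gives T⁻¹ = [[1, 11/3, -5/3], [0, -4/3, 1/3], [-1, -14/3, 5/3]].
Y = NT⁻¹ = [[-9, 9, -9], [8, -27, 14]] · [[1, 11/3, -5/3], [0, -4/3, 1/3], [-1, -14/3, 5/3]] = [[0, -3, 3], [-6, 0, 1]].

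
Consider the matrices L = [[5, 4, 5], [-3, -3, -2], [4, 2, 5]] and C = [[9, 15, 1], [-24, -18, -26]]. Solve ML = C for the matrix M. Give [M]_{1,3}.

Right-multiplying both sides by L⁻¹ gives M = CL⁻¹.
L has determinant 3; L⁻¹ = [[-11/3, -10/3, 7/3], [7/3, 5/3, -5/3], [2, 2, -1]].
M = CL⁻¹ = [[9, 15, 1], [-24, -18, -26]] · [[-11/3, -10/3, 7/3], [7/3, 5/3, -5/3], [2, 2, -1]] = [[4, -3, -5], [-6, -2, 0]].

-5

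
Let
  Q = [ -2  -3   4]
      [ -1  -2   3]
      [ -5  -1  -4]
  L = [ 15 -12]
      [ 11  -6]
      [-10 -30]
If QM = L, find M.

Left-multiplying both sides by Q⁻¹ gives M = Q⁻¹L.
Q has determinant -1; Q⁻¹ = [[-11, 16, 1], [19, -28, -2], [9, -13, -1]].
M = Q⁻¹L = [[-11, 16, 1], [19, -28, -2], [9, -13, -1]] · [[15, -12], [11, -6], [-10, -30]] = [[1, 6], [-3, 0], [2, 0]].

M = [[1, 6], [-3, 0], [2, 0]]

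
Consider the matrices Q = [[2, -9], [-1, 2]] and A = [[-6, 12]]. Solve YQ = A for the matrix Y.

Since Q sits to the right of Y, Y = AQ⁻¹.
det Q = -5; the adjugate gives Q⁻¹ = [[-2/5, -9/5], [-1/5, -2/5]].
Y = AQ⁻¹ = [[-6, 12]] · [[-2/5, -9/5], [-1/5, -2/5]] = [[0, 6]].

Y = [[0, 6]]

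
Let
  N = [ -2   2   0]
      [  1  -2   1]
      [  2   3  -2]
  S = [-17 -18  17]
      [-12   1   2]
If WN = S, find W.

W = [[5, 5, -6], [1, -4, -3]]

N is on the right of W, so right-multiply by N⁻¹: W = SN⁻¹.
N has determinant 6; N⁻¹ = [[1/6, 2/3, 1/3], [2/3, 2/3, 1/3], [7/6, 5/3, 1/3]].
W = SN⁻¹ = [[-17, -18, 17], [-12, 1, 2]] · [[1/6, 2/3, 1/3], [2/3, 2/3, 1/3], [7/6, 5/3, 1/3]] = [[5, 5, -6], [1, -4, -3]].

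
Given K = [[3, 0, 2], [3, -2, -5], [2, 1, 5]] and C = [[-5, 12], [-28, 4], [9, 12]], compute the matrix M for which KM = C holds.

Since K multiplies M on the left, M = K⁻¹C.
det K = -1; the adjugate gives K⁻¹ = [[5, -2, -4], [25, -11, -21], [-7, 3, 6]].
M = K⁻¹C = [[5, -2, -4], [25, -11, -21], [-7, 3, 6]] · [[-5, 12], [-28, 4], [9, 12]] = [[-5, 4], [-6, 4], [5, 0]].

M = [[-5, 4], [-6, 4], [5, 0]]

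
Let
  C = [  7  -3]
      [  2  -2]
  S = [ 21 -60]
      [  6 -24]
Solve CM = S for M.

M = [[3, -6], [0, 6]]

C is on the left of M, so left-multiply by C⁻¹: M = C⁻¹S.
C has determinant -8; C⁻¹ = [[1/4, -3/8], [1/4, -7/8]].
M = C⁻¹S = [[1/4, -3/8], [1/4, -7/8]] · [[21, -60], [6, -24]] = [[3, -6], [0, 6]].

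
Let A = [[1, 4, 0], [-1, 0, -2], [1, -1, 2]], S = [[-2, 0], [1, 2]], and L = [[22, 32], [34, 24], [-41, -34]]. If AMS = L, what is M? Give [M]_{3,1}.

5

M = A⁻¹LS⁻¹ (apply A⁻¹ on the left and S⁻¹ on the right).
det A = -2; the adjugate gives A⁻¹ = [[1, 4, 4], [0, -1, -1], [-1/2, -5/2, -2]].
S has determinant -4; S⁻¹ = [[-1/2, 0], [1/4, 1/2]].
A⁻¹L = [[-6, -8], [7, 10], [-14, -8]].
M = (A⁻¹L)S⁻¹ = [[1, -4], [-1, 5], [5, -4]].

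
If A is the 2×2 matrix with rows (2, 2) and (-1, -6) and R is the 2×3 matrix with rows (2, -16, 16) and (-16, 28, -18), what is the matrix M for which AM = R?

Left-multiplying both sides by A⁻¹ gives M = A⁻¹R.
det A = -10; the adjugate gives A⁻¹ = [[3/5, 1/5], [-1/10, -1/5]].
M = A⁻¹R = [[3/5, 1/5], [-1/10, -1/5]] · [[2, -16, 16], [-16, 28, -18]] = [[-2, -4, 6], [3, -4, 2]].

M = [[-2, -4, 6], [3, -4, 2]]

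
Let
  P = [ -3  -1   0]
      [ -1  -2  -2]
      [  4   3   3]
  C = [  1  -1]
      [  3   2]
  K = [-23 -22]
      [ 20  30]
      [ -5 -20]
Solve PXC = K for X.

X = P⁻¹KC⁻¹ (apply P⁻¹ on the left and C⁻¹ on the right).
det P = 5; the adjugate gives P⁻¹ = [[0, 3/5, 2/5], [-1, -9/5, -6/5], [1, 1, 1]].
det C = 5; the adjugate gives C⁻¹ = [[2/5, 1/5], [-3/5, 1/5]].
P⁻¹K = [[10, 10], [-7, -8], [-8, -12]].
X = (P⁻¹K)C⁻¹ = [[-2, 4], [2, -3], [4, -4]].

X = [[-2, 4], [2, -3], [4, -4]]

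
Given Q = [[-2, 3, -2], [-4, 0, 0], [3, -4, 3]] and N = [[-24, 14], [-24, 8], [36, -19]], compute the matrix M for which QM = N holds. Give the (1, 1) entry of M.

6

Since Q multiplies M on the left, M = Q⁻¹N.
Q has determinant 4; Q⁻¹ = [[0, -1/4, 0], [3, 0, 2], [4, 1/4, 3]].
M = Q⁻¹N = [[0, -1/4, 0], [3, 0, 2], [4, 1/4, 3]] · [[-24, 14], [-24, 8], [36, -19]] = [[6, -2], [0, 4], [6, 1]].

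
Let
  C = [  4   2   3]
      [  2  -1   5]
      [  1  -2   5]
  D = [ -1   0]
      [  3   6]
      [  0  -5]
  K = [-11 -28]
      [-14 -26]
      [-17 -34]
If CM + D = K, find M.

M = [[1, -5], [-1, 2], [-4, -4]]

CM = K − D = [[-10, -28], [-17, -32], [-17, -29]].
Left-multiplying both sides by C⁻¹ gives M = C⁻¹(K − D).
det C = 1, so C⁻¹ = [[5, -16, 13], [-5, 17, -14], [-3, 10, -8]].
M = C⁻¹(K − D) = [[1, -5], [-1, 2], [-4, -4]].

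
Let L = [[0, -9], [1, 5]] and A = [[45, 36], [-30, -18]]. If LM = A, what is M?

M = [[-5, 2], [-5, -4]]

Since L multiplies M on the left, M = L⁻¹A.
det L = 9; the adjugate gives L⁻¹ = [[5/9, 1], [-1/9, 0]].
M = L⁻¹A = [[5/9, 1], [-1/9, 0]] · [[45, 36], [-30, -18]] = [[-5, 2], [-5, -4]].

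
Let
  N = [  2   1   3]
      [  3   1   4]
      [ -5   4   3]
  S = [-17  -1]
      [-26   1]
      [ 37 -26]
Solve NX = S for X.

N is on the left of X, so left-multiply by N⁻¹: X = N⁻¹S.
det N = -4; the adjugate gives N⁻¹ = [[13/4, -9/4, -1/4], [29/4, -21/4, -1/4], [-17/4, 13/4, 1/4]].
X = N⁻¹S = [[13/4, -9/4, -1/4], [29/4, -21/4, -1/4], [-17/4, 13/4, 1/4]] · [[-17, -1], [-26, 1], [37, -26]] = [[-6, 1], [4, -6], [-3, 1]].

X = [[-6, 1], [4, -6], [-3, 1]]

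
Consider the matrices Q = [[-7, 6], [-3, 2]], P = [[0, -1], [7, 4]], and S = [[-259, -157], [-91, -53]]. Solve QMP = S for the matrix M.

Left-multiply by Q⁻¹ and right-multiply by P⁻¹: M = Q⁻¹SP⁻¹.
Q has determinant 4; Q⁻¹ = [[1/2, -3/2], [3/4, -7/4]].
det P = 7; the adjugate gives P⁻¹ = [[4/7, 1/7], [-1, 0]].
Q⁻¹S = [[7, 1], [-35, -25]].
M = (Q⁻¹S)P⁻¹ = [[3, 1], [5, -5]].

M = [[3, 1], [5, -5]]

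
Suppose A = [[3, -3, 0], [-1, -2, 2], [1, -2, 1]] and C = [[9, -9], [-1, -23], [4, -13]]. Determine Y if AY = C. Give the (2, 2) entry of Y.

6

Since A multiplies Y on the left, Y = A⁻¹C.
det A = -3; the adjugate gives A⁻¹ = [[-2/3, -1, 2], [-1, -1, 2], [-4/3, -1, 3]].
Y = A⁻¹C = [[-2/3, -1, 2], [-1, -1, 2], [-4/3, -1, 3]] · [[9, -9], [-1, -23], [4, -13]] = [[3, 3], [0, 6], [1, -4]].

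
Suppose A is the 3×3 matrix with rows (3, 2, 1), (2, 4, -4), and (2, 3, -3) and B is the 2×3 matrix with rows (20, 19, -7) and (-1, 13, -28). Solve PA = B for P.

Right-multiplying both sides by A⁻¹ gives P = BA⁻¹.
A has determinant -6; A⁻¹ = [[0, -3/2, 2], [1/3, 11/6, -7/3], [1/3, 5/6, -4/3]].
P = BA⁻¹ = [[20, 19, -7], [-1, 13, -28]] · [[0, -3/2, 2], [1/3, 11/6, -7/3], [1/3, 5/6, -4/3]] = [[4, -1, 5], [-5, 2, 5]].

P = [[4, -1, 5], [-5, 2, 5]]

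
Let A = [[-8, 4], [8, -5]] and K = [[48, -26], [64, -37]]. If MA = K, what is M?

Right-multiplying both sides by A⁻¹ gives M = KA⁻¹.
A has determinant 8; A⁻¹ = [[-5/8, -1/2], [-1, -1]].
M = KA⁻¹ = [[48, -26], [64, -37]] · [[-5/8, -1/2], [-1, -1]] = [[-4, 2], [-3, 5]].

M = [[-4, 2], [-3, 5]]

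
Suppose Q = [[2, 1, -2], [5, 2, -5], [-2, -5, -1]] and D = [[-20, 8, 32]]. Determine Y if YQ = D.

Y = [[-4, -4, -4]]

Right-multiplying both sides by Q⁻¹ gives Y = DQ⁻¹.
det Q = 3, so Q⁻¹ = [[-9, 11/3, -1/3], [5, -2, 0], [-7, 8/3, -1/3]].
Y = DQ⁻¹ = [[-20, 8, 32]] · [[-9, 11/3, -1/3], [5, -2, 0], [-7, 8/3, -1/3]] = [[-4, -4, -4]].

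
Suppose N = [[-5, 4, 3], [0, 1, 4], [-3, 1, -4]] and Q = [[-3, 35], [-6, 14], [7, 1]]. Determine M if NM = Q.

Left-multiplying both sides by N⁻¹ gives M = N⁻¹Q.
N has determinant 1; N⁻¹ = [[-8, 19, 13], [-12, 29, 20], [3, -7, -5]].
M = N⁻¹Q = [[-8, 19, 13], [-12, 29, 20], [3, -7, -5]] · [[-3, 35], [-6, 14], [7, 1]] = [[1, -1], [2, 6], [-2, 2]].

M = [[1, -1], [2, 6], [-2, 2]]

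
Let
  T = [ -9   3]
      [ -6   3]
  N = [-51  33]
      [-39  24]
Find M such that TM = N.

M = [[4, -3], [-5, 2]]

Left-multiplying both sides by T⁻¹ gives M = T⁻¹N.
det T = -9, so T⁻¹ = [[-1/3, 1/3], [-2/3, 1]].
M = T⁻¹N = [[-1/3, 1/3], [-2/3, 1]] · [[-51, 33], [-39, 24]] = [[4, -3], [-5, 2]].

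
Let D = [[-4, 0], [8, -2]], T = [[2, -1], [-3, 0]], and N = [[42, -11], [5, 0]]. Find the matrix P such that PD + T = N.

P = [[0, 5], [-2, 0]]

PD = N − T = [[40, -10], [8, 0]].
Right-multiplying both sides by D⁻¹ gives P = (N − T)D⁻¹.
D has determinant 8; D⁻¹ = [[-1/4, 0], [-1, -1/2]].
P = (N − T)D⁻¹ = [[0, 5], [-2, 0]].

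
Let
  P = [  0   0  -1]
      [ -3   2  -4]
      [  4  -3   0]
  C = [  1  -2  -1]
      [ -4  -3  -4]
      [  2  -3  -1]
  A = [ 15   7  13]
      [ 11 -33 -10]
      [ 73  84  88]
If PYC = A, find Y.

Y = [[3, -2, -5], [-5, 5, 1], [5, 3, -4]]

Y = P⁻¹AC⁻¹ (apply P⁻¹ on the left and C⁻¹ on the right).
det P = -1; the adjugate gives P⁻¹ = [[12, -3, -2], [16, -4, -3], [-1, 0, 0]].
C has determinant -3; C⁻¹ = [[3, -1/3, -5/3], [4, -1/3, -8/3], [-6, 1/3, 11/3]].
P⁻¹A = [[1, 15, 10], [-23, -8, -16], [-15, -7, -13]].
Y = (P⁻¹A)C⁻¹ = [[3, -2, -5], [-5, 5, 1], [5, 3, -4]].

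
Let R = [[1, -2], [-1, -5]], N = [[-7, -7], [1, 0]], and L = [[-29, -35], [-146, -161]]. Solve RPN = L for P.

P = R⁻¹LN⁻¹ (apply R⁻¹ on the left and N⁻¹ on the right).
det R = -7, so R⁻¹ = [[5/7, -2/7], [-1/7, -1/7]].
det N = 7, so N⁻¹ = [[0, 1], [-1/7, -1]].
R⁻¹L = [[21, 21], [25, 28]].
P = (R⁻¹L)N⁻¹ = [[-3, 0], [-4, -3]].

P = [[-3, 0], [-4, -3]]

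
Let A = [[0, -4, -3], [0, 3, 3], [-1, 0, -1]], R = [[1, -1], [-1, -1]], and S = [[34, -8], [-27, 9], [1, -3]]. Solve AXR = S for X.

X = [[1, 0], [-3, 4], [-3, -1]]

Isolating X: multiply by A⁻¹ from the left and R⁻¹ from the right, so X = A⁻¹SR⁻¹.
A has determinant 3; A⁻¹ = [[-1, -4/3, -1], [-1, -1, 0], [1, 4/3, 0]].
R has determinant -2; R⁻¹ = [[1/2, -1/2], [-1/2, -1/2]].
A⁻¹S = [[1, -1], [-7, -1], [-2, 4]].
X = (A⁻¹S)R⁻¹ = [[1, 0], [-3, 4], [-3, -1]].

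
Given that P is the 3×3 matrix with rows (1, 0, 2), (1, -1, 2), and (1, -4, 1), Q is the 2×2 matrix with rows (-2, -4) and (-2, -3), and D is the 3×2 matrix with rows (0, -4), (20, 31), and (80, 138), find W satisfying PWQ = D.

Isolating W: multiply by P⁻¹ from the left and Q⁻¹ from the right, so W = P⁻¹DQ⁻¹.
P has determinant 1; P⁻¹ = [[7, -8, 2], [1, -1, 0], [-3, 4, -1]].
Q has determinant -2; Q⁻¹ = [[3/2, -2], [-1, 1]].
P⁻¹D = [[0, 0], [-20, -35], [0, -2]].
W = (P⁻¹D)Q⁻¹ = [[0, 0], [5, 5], [2, -2]].

W = [[0, 0], [5, 5], [2, -2]]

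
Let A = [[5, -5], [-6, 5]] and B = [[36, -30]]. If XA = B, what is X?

X = [[0, -6]]

Right-multiplying both sides by A⁻¹ gives X = BA⁻¹.
A has determinant -5; A⁻¹ = [[-1, -1], [-6/5, -1]].
X = BA⁻¹ = [[36, -30]] · [[-1, -1], [-6/5, -1]] = [[0, -6]].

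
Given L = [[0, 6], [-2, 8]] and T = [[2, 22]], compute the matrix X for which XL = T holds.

Since L sits to the right of X, X = TL⁻¹.
det L = 12; the adjugate gives L⁻¹ = [[2/3, -1/2], [1/6, 0]].
X = TL⁻¹ = [[2, 22]] · [[2/3, -1/2], [1/6, 0]] = [[5, -1]].

X = [[5, -1]]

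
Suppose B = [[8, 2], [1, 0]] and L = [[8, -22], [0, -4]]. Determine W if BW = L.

Since B multiplies W on the left, W = B⁻¹L.
det B = -2; the adjugate gives B⁻¹ = [[0, 1], [1/2, -4]].
W = B⁻¹L = [[0, 1], [1/2, -4]] · [[8, -22], [0, -4]] = [[0, -4], [4, 5]].

W = [[0, -4], [4, 5]]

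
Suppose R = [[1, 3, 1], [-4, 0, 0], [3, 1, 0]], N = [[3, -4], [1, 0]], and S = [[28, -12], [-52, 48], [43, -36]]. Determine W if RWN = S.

Isolating W: multiply by R⁻¹ from the left and N⁻¹ from the right, so W = R⁻¹SN⁻¹.
det R = -4, so R⁻¹ = [[0, -1/4, 0], [0, 3/4, 1], [1, -2, -3]].
det N = 4; the adjugate gives N⁻¹ = [[0, 1], [-1/4, 3/4]].
R⁻¹S = [[13, -12], [4, 0], [3, 0]].
W = (R⁻¹S)N⁻¹ = [[3, 4], [0, 4], [0, 3]].

W = [[3, 4], [0, 4], [0, 3]]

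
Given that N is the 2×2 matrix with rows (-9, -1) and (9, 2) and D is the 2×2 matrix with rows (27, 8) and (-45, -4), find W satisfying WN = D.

W = [[2, 5], [6, 1]]

Right-multiplying both sides by N⁻¹ gives W = DN⁻¹.
det N = -9; the adjugate gives N⁻¹ = [[-2/9, -1/9], [1, 1]].
W = DN⁻¹ = [[27, 8], [-45, -4]] · [[-2/9, -1/9], [1, 1]] = [[2, 5], [6, 1]].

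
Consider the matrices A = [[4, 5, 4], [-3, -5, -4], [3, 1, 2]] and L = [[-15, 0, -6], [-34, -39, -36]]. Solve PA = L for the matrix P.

A is on the right of P, so right-multiply by A⁻¹: P = LA⁻¹.
det A = -6; the adjugate gives A⁻¹ = [[1, 1, 0], [1, 2/3, -2/3], [-2, -11/6, 5/6]].
P = LA⁻¹ = [[-15, 0, -6], [-34, -39, -36]] · [[1, 1, 0], [1, 2/3, -2/3], [-2, -11/6, 5/6]] = [[-3, -4, -5], [-1, 6, -4]].

P = [[-3, -4, -5], [-1, 6, -4]]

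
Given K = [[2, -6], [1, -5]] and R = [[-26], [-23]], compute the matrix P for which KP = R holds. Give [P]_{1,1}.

K is on the left of P, so left-multiply by K⁻¹: P = K⁻¹R.
K has determinant -4; K⁻¹ = [[5/4, -3/2], [1/4, -1/2]].
P = K⁻¹R = [[5/4, -3/2], [1/4, -1/2]] · [[-26], [-23]] = [[2], [5]].

2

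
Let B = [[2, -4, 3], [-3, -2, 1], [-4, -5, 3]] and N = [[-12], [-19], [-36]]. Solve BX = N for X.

B is on the left of X, so left-multiply by B⁻¹: X = B⁻¹N.
det B = -1, so B⁻¹ = [[1, 3, -2], [-5, -18, 11], [-7, -26, 16]].
X = B⁻¹N = [[1, 3, -2], [-5, -18, 11], [-7, -26, 16]] · [[-12], [-19], [-36]] = [[3], [6], [2]].

X = [[3], [6], [2]]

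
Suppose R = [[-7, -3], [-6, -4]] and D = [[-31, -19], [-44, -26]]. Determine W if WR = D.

W = [[1, 4], [2, 5]]

R is on the right of W, so right-multiply by R⁻¹: W = DR⁻¹.
R has determinant 10; R⁻¹ = [[-2/5, 3/10], [3/5, -7/10]].
W = DR⁻¹ = [[-31, -19], [-44, -26]] · [[-2/5, 3/10], [3/5, -7/10]] = [[1, 4], [2, 5]].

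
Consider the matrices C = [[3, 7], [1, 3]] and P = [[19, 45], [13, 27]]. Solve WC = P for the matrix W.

W = [[6, 1], [6, -5]]

Since C sits to the right of W, W = PC⁻¹.
det C = 2; the adjugate gives C⁻¹ = [[3/2, -7/2], [-1/2, 3/2]].
W = PC⁻¹ = [[19, 45], [13, 27]] · [[3/2, -7/2], [-1/2, 3/2]] = [[6, 1], [6, -5]].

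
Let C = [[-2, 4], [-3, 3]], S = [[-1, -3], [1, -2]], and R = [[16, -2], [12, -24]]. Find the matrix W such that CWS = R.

Isolating W: multiply by C⁻¹ from the left and S⁻¹ from the right, so W = C⁻¹RS⁻¹.
det C = 6; the adjugate gives C⁻¹ = [[1/2, -2/3], [1/2, -1/3]].
S has determinant 5; S⁻¹ = [[-2/5, 3/5], [-1/5, -1/5]].
C⁻¹R = [[0, 15], [4, 7]].
W = (C⁻¹R)S⁻¹ = [[-3, -3], [-3, 1]].

W = [[-3, -3], [-3, 1]]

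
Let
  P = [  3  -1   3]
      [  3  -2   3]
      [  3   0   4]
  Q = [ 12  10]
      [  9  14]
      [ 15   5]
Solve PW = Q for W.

W = [[5, 3], [3, -4], [0, -1]]

Since P multiplies W on the left, W = P⁻¹Q.
P has determinant -3; P⁻¹ = [[8/3, -4/3, -1], [1, -1, 0], [-2, 1, 1]].
W = P⁻¹Q = [[8/3, -4/3, -1], [1, -1, 0], [-2, 1, 1]] · [[12, 10], [9, 14], [15, 5]] = [[5, 3], [3, -4], [0, -1]].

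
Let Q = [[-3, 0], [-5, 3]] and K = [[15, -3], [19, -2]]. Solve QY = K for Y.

Q is on the left of Y, so left-multiply by Q⁻¹: Y = Q⁻¹K.
det Q = -9; the adjugate gives Q⁻¹ = [[-1/3, 0], [-5/9, 1/3]].
Y = Q⁻¹K = [[-1/3, 0], [-5/9, 1/3]] · [[15, -3], [19, -2]] = [[-5, 1], [-2, 1]].

Y = [[-5, 1], [-2, 1]]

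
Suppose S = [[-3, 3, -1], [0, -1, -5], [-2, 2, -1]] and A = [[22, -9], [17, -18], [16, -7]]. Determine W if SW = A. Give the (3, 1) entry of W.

Since S multiplies W on the left, W = S⁻¹A.
S has determinant -1; S⁻¹ = [[-11, -1, 16], [-10, -1, 15], [2, 0, -3]].
W = S⁻¹A = [[-11, -1, 16], [-10, -1, 15], [2, 0, -3]] · [[22, -9], [17, -18], [16, -7]] = [[-3, 5], [3, 3], [-4, 3]].

-4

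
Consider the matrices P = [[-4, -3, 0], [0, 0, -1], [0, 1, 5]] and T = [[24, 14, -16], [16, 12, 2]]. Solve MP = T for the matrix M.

M = [[-6, -4, -4], [-4, -2, 0]]

P is on the right of M, so right-multiply by P⁻¹: M = TP⁻¹.
P has determinant -4; P⁻¹ = [[-1/4, -15/4, -3/4], [0, 5, 1], [0, -1, 0]].
M = TP⁻¹ = [[24, 14, -16], [16, 12, 2]] · [[-1/4, -15/4, -3/4], [0, 5, 1], [0, -1, 0]] = [[-6, -4, -4], [-4, -2, 0]].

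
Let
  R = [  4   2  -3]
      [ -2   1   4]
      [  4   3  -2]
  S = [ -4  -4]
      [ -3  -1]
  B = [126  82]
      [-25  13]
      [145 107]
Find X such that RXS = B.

Left-multiply by R⁻¹ and right-multiply by S⁻¹: X = R⁻¹BS⁻¹.
R has determinant -2; R⁻¹ = [[7, 5/2, -11/2], [-6, -2, 5], [5, 2, -4]].
det S = -8; the adjugate gives S⁻¹ = [[1/8, -1/2], [-3/8, 1/2]].
R⁻¹B = [[22, 18], [19, 17], [0, 8]].
X = (R⁻¹B)S⁻¹ = [[-4, -2], [-4, -1], [-3, 4]].

X = [[-4, -2], [-4, -1], [-3, 4]]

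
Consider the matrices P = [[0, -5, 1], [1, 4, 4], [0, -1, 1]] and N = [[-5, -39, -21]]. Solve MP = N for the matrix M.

P is on the right of M, so right-multiply by P⁻¹: M = NP⁻¹.
det P = 4, so P⁻¹ = [[2, 1, -6], [-1/4, 0, 1/4], [-1/4, 0, 5/4]].
M = NP⁻¹ = [[-5, -39, -21]] · [[2, 1, -6], [-1/4, 0, 1/4], [-1/4, 0, 5/4]] = [[5, -5, -6]].

M = [[5, -5, -6]]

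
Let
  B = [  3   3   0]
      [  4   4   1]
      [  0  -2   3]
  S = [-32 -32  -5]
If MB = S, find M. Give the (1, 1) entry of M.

Since B sits to the right of M, M = SB⁻¹.
B has determinant 6; B⁻¹ = [[7/3, -3/2, 1/2], [-2, 3/2, -1/2], [-4/3, 1, 0]].
M = SB⁻¹ = [[-32, -32, -5]] · [[7/3, -3/2, 1/2], [-2, 3/2, -1/2], [-4/3, 1, 0]] = [[-4, -5, 0]].

-4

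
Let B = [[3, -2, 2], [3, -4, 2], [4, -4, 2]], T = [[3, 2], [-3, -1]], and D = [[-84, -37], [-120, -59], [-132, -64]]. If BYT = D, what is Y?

Left-multiply by B⁻¹ and right-multiply by T⁻¹: Y = B⁻¹DT⁻¹.
B has determinant 4; B⁻¹ = [[0, -1, 1], [1/2, -1/2, 0], [1, 1, -3/2]].
det T = 3, so T⁻¹ = [[-1/3, -2/3], [1, 1]].
B⁻¹D = [[-12, -5], [18, 11], [-6, 0]].
Y = (B⁻¹D)T⁻¹ = [[-1, 3], [5, -1], [2, 4]].

Y = [[-1, 3], [5, -1], [2, 4]]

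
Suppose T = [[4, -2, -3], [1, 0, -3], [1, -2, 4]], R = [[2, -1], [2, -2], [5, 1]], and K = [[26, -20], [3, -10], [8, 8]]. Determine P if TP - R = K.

TP = K + R = [[28, -21], [5, -12], [13, 9]].
T is on the left of P, so left-multiply by T⁻¹: P = T⁻¹(K + R).
det T = -4, so T⁻¹ = [[3/2, -7/2, -3/2], [7/4, -19/4, -9/4], [1/2, -3/2, -1/2]].
P = T⁻¹(K + R) = [[5, -3], [-4, 0], [0, 3]].

P = [[5, -3], [-4, 0], [0, 3]]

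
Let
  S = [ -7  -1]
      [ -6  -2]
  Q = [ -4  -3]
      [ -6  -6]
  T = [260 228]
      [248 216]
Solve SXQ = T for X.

Isolating X: multiply by S⁻¹ from the left and Q⁻¹ from the right, so X = S⁻¹TQ⁻¹.
det S = 8; the adjugate gives S⁻¹ = [[-1/4, 1/8], [3/4, -7/8]].
Q has determinant 6; Q⁻¹ = [[-1, 1/2], [1, -2/3]].
S⁻¹T = [[-34, -30], [-22, -18]].
X = (S⁻¹T)Q⁻¹ = [[4, 3], [4, 1]].

X = [[4, 3], [4, 1]]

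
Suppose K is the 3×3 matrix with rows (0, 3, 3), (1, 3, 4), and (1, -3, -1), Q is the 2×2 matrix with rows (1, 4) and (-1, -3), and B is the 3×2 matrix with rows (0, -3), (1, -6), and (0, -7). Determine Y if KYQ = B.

Y = [[-2, -4], [3, 2], [-4, -3]]

Y = K⁻¹BQ⁻¹ (apply K⁻¹ on the left and Q⁻¹ on the right).
det K = -3; the adjugate gives K⁻¹ = [[-3, 2, -1], [-5/3, 1, -1], [2, -1, 1]].
Q has determinant 1; Q⁻¹ = [[-3, -4], [1, 1]].
K⁻¹B = [[2, 4], [1, 6], [-1, -7]].
Y = (K⁻¹B)Q⁻¹ = [[-2, -4], [3, 2], [-4, -3]].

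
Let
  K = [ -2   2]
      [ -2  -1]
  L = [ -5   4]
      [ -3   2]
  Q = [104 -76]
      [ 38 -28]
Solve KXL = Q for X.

Isolating X: multiply by K⁻¹ from the left and L⁻¹ from the right, so X = K⁻¹QL⁻¹.
det K = 6, so K⁻¹ = [[-1/6, -1/3], [1/3, -1/3]].
det L = 2; the adjugate gives L⁻¹ = [[1, -2], [3/2, -5/2]].
K⁻¹Q = [[-30, 22], [22, -16]].
X = (K⁻¹Q)L⁻¹ = [[3, 5], [-2, -4]].

X = [[3, 5], [-2, -4]]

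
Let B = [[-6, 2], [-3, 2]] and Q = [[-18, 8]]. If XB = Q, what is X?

X = [[2, 2]]

Since B sits to the right of X, X = QB⁻¹.
det B = -6, so B⁻¹ = [[-1/3, 1/3], [-1/2, 1]].
X = QB⁻¹ = [[-18, 8]] · [[-1/3, 1/3], [-1/2, 1]] = [[2, 2]].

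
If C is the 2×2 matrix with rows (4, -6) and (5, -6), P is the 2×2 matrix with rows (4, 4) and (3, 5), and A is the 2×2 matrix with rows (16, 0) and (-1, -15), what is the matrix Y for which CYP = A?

Isolating Y: multiply by C⁻¹ from the left and P⁻¹ from the right, so Y = C⁻¹AP⁻¹.
det C = 6, so C⁻¹ = [[-1, 1], [-5/6, 2/3]].
det P = 8; the adjugate gives P⁻¹ = [[5/8, -1/2], [-3/8, 1/2]].
C⁻¹A = [[-17, -15], [-14, -10]].
Y = (C⁻¹A)P⁻¹ = [[-5, 1], [-5, 2]].

Y = [[-5, 1], [-5, 2]]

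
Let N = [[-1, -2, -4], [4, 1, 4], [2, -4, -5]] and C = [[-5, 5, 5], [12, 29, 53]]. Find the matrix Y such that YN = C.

Y = [[-1, -1, -1], [-2, 5, -5]]

Since N sits to the right of Y, Y = CN⁻¹.
det N = 5; the adjugate gives N⁻¹ = [[11/5, 6/5, -4/5], [28/5, 13/5, -12/5], [-18/5, -8/5, 7/5]].
Y = CN⁻¹ = [[-5, 5, 5], [12, 29, 53]] · [[11/5, 6/5, -4/5], [28/5, 13/5, -12/5], [-18/5, -8/5, 7/5]] = [[-1, -1, -1], [-2, 5, -5]].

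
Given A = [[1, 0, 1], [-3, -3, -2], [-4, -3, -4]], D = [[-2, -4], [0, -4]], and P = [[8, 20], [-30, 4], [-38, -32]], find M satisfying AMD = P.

Left-multiply by A⁻¹ and right-multiply by D⁻¹: M = A⁻¹PD⁻¹.
A has determinant 3; A⁻¹ = [[2, -1, 1], [-4/3, 0, -1/3], [-1, 1, -1]].
D has determinant 8; D⁻¹ = [[-1/2, 1/2], [0, -1/4]].
A⁻¹P = [[8, 4], [2, -16], [0, 16]].
M = (A⁻¹P)D⁻¹ = [[-4, 3], [-1, 5], [0, -4]].

M = [[-4, 3], [-1, 5], [0, -4]]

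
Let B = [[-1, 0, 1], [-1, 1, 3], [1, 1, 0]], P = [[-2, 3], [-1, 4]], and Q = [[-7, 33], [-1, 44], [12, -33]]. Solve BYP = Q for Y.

Y = [[-2, -4], [-1, -2], [-3, 5]]

Y = B⁻¹QP⁻¹ (apply B⁻¹ on the left and P⁻¹ on the right).
B has determinant 1; B⁻¹ = [[-3, 1, -1], [3, -1, 2], [-2, 1, -1]].
det P = -5, so P⁻¹ = [[-4/5, 3/5], [-1/5, 2/5]].
B⁻¹Q = [[8, -22], [4, -11], [1, 11]].
Y = (B⁻¹Q)P⁻¹ = [[-2, -4], [-1, -2], [-3, 5]].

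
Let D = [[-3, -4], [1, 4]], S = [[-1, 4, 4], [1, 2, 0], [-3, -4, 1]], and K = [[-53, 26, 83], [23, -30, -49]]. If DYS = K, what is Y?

Y = [[-3, -3, -5], [-2, 0, 0]]

Left-multiply by D⁻¹ and right-multiply by S⁻¹: Y = D⁻¹KS⁻¹.
det D = -8, so D⁻¹ = [[-1/2, -1/2], [1/8, 3/8]].
S has determinant 2; S⁻¹ = [[1, -10, -4], [-1/2, 11/2, 2], [1, -8, -3]].
D⁻¹K = [[15, 2, -17], [2, -8, -8]].
Y = (D⁻¹K)S⁻¹ = [[-3, -3, -5], [-2, 0, 0]].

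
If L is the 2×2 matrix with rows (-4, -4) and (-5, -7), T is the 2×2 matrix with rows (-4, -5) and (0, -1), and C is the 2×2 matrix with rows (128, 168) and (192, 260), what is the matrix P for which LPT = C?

P = [[4, -3], [4, 5]]

Isolating P: multiply by L⁻¹ from the left and T⁻¹ from the right, so P = L⁻¹CT⁻¹.
L has determinant 8; L⁻¹ = [[-7/8, 1/2], [5/8, -1/2]].
T has determinant 4; T⁻¹ = [[-1/4, 5/4], [0, -1]].
L⁻¹C = [[-16, -17], [-16, -25]].
P = (L⁻¹C)T⁻¹ = [[4, -3], [4, 5]].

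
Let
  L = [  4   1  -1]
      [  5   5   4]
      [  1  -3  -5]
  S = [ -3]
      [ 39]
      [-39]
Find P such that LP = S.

Left-multiplying both sides by L⁻¹ gives P = L⁻¹S.
det L = -3, so L⁻¹ = [[13/3, -8/3, -3], [-29/3, 19/3, 7], [20/3, -13/3, -5]].
P = L⁻¹S = [[13/3, -8/3, -3], [-29/3, 19/3, 7], [20/3, -13/3, -5]] · [[-3], [39], [-39]] = [[0], [3], [6]].

P = [[0], [3], [6]]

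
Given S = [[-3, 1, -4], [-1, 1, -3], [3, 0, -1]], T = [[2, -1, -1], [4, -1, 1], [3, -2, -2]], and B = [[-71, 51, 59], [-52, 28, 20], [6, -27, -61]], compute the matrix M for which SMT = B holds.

M = S⁻¹BT⁻¹ (apply S⁻¹ on the left and T⁻¹ on the right).
S has determinant 5; S⁻¹ = [[-1/5, 1/5, 1/5], [-2, 3, -1], [-3/5, 3/5, -2/5]].
T has determinant 2; T⁻¹ = [[2, 0, -1], [11/2, -1/2, -3], [-5/2, 1/2, 1]].
S⁻¹B = [[5, -10, -20], [-20, 9, 3], [9, -3, 1]].
M = (S⁻¹B)T⁻¹ = [[5, -5, 5], [2, -3, -4], [-1, 2, 1]].

M = [[5, -5, 5], [2, -3, -4], [-1, 2, 1]]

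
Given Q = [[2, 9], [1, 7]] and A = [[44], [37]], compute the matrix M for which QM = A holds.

M = [[-5], [6]]

Since Q multiplies M on the left, M = Q⁻¹A.
det Q = 5, so Q⁻¹ = [[7/5, -9/5], [-1/5, 2/5]].
M = Q⁻¹A = [[7/5, -9/5], [-1/5, 2/5]] · [[44], [37]] = [[-5], [6]].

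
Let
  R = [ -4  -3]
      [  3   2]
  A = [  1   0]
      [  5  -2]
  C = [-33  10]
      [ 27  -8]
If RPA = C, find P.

P = [[5, 2], [-4, -1]]

Isolating P: multiply by R⁻¹ from the left and A⁻¹ from the right, so P = R⁻¹CA⁻¹.
det R = 1; the adjugate gives R⁻¹ = [[2, 3], [-3, -4]].
det A = -2, so A⁻¹ = [[1, 0], [5/2, -1/2]].
R⁻¹C = [[15, -4], [-9, 2]].
P = (R⁻¹C)A⁻¹ = [[5, 2], [-4, -1]].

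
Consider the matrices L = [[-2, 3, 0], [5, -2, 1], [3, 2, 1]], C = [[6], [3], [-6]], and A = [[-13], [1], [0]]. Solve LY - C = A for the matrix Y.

LY = A + C = [[-7], [4], [-6]].
Since L multiplies Y on the left, Y = L⁻¹(A + C).
L has determinant 2; L⁻¹ = [[-2, -3/2, 3/2], [-1, -1, 1], [8, 13/2, -11/2]].
Y = L⁻¹(A + C) = [[-1], [-3], [3]].

Y = [[-1], [-3], [3]]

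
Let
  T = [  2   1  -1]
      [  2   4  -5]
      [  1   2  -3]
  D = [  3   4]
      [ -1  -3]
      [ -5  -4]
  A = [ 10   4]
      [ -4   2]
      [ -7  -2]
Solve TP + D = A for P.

TP = A − D = [[7, 0], [-3, 5], [-2, 2]].
Since T multiplies P on the left, P = T⁻¹(A − D).
T has determinant -3; T⁻¹ = [[2/3, -1/3, 1/3], [-1/3, 5/3, -8/3], [0, 1, -2]].
P = T⁻¹(A − D) = [[5, -1], [-2, 3], [1, 1]].

P = [[5, -1], [-2, 3], [1, 1]]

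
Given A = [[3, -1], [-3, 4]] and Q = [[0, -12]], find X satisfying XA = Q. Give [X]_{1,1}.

-4

Right-multiplying both sides by A⁻¹ gives X = QA⁻¹.
det A = 9, so A⁻¹ = [[4/9, 1/9], [1/3, 1/3]].
X = QA⁻¹ = [[0, -12]] · [[4/9, 1/9], [1/3, 1/3]] = [[-4, -4]].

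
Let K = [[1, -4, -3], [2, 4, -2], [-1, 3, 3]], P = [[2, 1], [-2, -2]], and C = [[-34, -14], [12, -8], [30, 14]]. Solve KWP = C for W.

W = K⁻¹CP⁻¹ (apply K⁻¹ on the left and P⁻¹ on the right).
K has determinant 4; K⁻¹ = [[9/2, 3/4, 5], [-1, 0, -1], [5/2, 1/4, 3]].
det P = -2, so P⁻¹ = [[1, 1/2], [-1, -1]].
K⁻¹C = [[6, 1], [4, 0], [8, 5]].
W = (K⁻¹C)P⁻¹ = [[5, 2], [4, 2], [3, -1]].

W = [[5, 2], [4, 2], [3, -1]]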